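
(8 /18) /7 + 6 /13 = 430 /819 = 0.53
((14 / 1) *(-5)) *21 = -1470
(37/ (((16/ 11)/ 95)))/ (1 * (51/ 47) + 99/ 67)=24351217/ 25824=942.97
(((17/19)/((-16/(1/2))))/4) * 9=-153/2432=-0.06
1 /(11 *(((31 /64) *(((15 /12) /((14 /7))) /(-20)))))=-2048 /341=-6.01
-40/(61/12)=-480/61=-7.87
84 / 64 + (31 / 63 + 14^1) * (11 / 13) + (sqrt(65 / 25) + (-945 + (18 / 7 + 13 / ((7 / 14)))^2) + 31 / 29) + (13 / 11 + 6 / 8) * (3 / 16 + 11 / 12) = -13096910689 / 117044928 + sqrt(65) / 5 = -110.28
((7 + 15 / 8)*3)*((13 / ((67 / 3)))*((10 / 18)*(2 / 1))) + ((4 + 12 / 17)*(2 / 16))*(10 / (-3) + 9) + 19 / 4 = 5086 / 201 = 25.30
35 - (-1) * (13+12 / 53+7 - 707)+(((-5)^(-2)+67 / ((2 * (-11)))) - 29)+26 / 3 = -675.11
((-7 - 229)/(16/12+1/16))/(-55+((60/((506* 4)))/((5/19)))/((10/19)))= 57319680/18573539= 3.09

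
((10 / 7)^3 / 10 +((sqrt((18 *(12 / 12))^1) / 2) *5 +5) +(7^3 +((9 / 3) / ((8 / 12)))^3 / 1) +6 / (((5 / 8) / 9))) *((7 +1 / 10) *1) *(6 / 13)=639 *sqrt(2) / 26 +1536625239 / 891800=1757.82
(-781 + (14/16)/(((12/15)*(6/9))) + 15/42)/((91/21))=-1046979/5824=-179.77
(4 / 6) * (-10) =-20 / 3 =-6.67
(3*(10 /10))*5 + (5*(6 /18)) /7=320 /21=15.24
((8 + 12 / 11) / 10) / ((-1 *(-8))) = 5 / 44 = 0.11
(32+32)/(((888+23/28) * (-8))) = -224/24887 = -0.01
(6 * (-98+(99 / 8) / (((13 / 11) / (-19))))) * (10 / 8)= -463245 / 208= -2227.14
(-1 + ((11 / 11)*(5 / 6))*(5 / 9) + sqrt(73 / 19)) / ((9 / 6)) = -29 / 81 + 2*sqrt(1387) / 57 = 0.95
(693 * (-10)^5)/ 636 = -5775000/ 53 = -108962.26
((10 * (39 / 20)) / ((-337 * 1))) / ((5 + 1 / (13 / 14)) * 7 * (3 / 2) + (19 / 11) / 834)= -0.00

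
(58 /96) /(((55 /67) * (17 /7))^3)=0.08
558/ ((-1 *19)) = -29.37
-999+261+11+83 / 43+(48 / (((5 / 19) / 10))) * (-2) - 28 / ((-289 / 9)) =-54333302 / 12427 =-4372.20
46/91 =0.51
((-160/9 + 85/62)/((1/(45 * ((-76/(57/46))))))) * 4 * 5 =84226000/93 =905655.91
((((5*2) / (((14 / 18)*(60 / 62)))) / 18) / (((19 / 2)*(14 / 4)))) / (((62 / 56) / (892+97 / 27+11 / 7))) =1356512 / 75411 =17.99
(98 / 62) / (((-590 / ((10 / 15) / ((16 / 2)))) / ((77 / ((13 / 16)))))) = -7546 / 356655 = -0.02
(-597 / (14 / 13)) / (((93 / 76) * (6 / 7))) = -49153 / 93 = -528.53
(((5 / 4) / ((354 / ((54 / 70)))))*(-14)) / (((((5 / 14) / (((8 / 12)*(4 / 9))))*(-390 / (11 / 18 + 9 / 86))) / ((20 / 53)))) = 0.00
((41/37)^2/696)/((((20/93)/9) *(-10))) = -468999/63521600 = -0.01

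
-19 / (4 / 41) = -779 / 4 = -194.75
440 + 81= 521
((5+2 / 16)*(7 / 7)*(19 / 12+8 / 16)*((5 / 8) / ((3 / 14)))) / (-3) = -35875 / 3456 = -10.38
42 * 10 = 420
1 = 1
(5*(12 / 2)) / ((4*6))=5 / 4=1.25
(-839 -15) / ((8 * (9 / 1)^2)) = -427 / 324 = -1.32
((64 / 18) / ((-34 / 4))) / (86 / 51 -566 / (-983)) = -15728 / 85053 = -0.18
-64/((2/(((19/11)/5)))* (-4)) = 152/55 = 2.76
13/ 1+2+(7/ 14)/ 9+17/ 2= 212/ 9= 23.56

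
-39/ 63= -0.62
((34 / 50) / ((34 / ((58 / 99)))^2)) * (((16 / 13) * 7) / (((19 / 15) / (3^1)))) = 94192 / 22863555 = 0.00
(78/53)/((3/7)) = 182/53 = 3.43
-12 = -12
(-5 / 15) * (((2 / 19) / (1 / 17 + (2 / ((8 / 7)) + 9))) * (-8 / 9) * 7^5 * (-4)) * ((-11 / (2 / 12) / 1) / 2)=16420096 / 2565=6401.60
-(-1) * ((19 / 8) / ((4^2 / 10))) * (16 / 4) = 95 / 16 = 5.94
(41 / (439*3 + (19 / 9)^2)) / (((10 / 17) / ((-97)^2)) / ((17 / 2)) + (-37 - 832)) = -334461723 / 9367750292506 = -0.00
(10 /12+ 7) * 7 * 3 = 329 /2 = 164.50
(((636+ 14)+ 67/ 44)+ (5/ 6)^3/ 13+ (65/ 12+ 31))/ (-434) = -21250447/ 13405392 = -1.59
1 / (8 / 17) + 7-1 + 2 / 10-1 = 293 / 40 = 7.32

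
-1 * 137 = -137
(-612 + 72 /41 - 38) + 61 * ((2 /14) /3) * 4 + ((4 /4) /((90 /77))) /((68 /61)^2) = -75954918101 /119437920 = -635.94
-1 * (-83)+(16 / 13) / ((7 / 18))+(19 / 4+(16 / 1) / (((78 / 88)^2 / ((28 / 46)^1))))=101195855 / 979524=103.31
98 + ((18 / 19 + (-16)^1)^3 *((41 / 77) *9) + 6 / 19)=-780030388 / 48013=-16246.23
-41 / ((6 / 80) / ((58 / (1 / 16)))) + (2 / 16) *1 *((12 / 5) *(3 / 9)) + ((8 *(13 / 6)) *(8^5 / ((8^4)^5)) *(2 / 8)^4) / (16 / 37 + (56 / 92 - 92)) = -1326374450056719718592600083 / 2614542245671804600320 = -507306.57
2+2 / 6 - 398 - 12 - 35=-1328 / 3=-442.67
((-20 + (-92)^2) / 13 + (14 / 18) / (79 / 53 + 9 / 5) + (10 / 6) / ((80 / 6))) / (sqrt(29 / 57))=16576345 * sqrt(1653) / 739674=911.14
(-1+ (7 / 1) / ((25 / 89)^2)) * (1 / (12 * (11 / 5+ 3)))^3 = 9137 / 25309440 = 0.00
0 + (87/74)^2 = 7569/5476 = 1.38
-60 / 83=-0.72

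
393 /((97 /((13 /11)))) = 5109 /1067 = 4.79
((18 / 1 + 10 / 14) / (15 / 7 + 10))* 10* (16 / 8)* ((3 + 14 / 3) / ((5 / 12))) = 48208 / 85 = 567.15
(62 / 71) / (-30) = -31 / 1065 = -0.03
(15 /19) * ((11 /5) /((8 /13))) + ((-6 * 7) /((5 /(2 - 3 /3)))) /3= 17 /760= 0.02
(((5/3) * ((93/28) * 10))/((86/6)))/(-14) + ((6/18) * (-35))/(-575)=-743129/2907660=-0.26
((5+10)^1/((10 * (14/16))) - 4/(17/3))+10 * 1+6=2024/119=17.01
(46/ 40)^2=529/ 400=1.32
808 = 808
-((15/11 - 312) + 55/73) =248836/803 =309.88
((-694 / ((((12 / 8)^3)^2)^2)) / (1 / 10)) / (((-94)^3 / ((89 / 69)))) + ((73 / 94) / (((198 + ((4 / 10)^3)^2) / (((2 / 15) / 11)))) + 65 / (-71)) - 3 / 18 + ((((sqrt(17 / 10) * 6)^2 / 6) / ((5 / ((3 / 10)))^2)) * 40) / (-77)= -22157435438425725586444882 / 20122920764409398300701875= -1.10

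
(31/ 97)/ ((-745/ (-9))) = 279/ 72265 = 0.00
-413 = -413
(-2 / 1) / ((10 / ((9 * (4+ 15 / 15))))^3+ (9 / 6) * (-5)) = 2916 / 10919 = 0.27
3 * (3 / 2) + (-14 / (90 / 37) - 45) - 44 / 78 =-54779 / 1170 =-46.82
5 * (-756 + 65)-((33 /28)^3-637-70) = -60360033 /21952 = -2749.64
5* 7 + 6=41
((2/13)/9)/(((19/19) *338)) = 0.00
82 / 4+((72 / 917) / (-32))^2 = 275811673 / 13454224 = 20.50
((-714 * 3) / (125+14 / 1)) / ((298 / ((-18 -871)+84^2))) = -6604857 / 20711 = -318.91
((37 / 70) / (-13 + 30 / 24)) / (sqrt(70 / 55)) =-37 * sqrt(154) / 11515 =-0.04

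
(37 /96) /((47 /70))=1295 /2256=0.57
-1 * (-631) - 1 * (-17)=648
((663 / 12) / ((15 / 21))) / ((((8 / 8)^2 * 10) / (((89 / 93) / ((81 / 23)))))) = 2.10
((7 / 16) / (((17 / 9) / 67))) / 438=1407 / 39712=0.04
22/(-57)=-22/57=-0.39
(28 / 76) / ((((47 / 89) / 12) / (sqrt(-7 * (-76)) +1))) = 201.47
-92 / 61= -1.51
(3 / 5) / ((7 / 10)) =6 / 7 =0.86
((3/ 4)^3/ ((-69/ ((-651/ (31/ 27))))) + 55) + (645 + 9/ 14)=7255145/ 10304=704.11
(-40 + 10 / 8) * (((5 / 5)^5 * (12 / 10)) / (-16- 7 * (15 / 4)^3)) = 0.12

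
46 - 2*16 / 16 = 44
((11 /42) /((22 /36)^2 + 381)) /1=594 /864955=0.00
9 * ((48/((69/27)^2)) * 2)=69984/529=132.29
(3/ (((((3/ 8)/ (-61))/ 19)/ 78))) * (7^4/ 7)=-248063088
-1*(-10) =10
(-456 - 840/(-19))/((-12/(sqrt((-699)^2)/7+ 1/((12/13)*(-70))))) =1952903/570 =3426.15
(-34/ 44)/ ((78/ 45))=-255/ 572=-0.45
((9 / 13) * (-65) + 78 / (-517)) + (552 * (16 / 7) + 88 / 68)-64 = 1153.86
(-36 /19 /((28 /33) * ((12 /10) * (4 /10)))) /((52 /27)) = -66825 /27664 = -2.42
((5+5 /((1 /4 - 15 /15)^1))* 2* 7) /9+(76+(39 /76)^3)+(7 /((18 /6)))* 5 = 1009929485 /11852352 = 85.21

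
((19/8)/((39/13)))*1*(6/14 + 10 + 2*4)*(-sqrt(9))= -43.77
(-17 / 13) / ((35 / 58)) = -986 / 455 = -2.17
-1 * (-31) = 31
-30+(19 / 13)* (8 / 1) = -238 / 13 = -18.31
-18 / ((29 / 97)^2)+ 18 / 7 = -1170396 / 5887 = -198.81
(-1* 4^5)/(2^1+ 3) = -1024/5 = -204.80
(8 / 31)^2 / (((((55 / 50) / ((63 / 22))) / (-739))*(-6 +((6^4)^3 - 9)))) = -0.00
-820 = -820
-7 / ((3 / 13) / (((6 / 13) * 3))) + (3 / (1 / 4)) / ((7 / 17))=-90 / 7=-12.86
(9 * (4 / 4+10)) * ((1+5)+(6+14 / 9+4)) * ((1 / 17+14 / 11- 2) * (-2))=39500 / 17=2323.53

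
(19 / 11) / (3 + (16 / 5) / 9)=855 / 1661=0.51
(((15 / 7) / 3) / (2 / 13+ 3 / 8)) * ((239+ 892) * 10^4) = 1176240000 / 77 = 15275844.16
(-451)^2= 203401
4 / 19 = 0.21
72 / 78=12 / 13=0.92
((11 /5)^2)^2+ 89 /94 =1431879 /58750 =24.37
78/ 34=39/ 17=2.29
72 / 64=9 / 8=1.12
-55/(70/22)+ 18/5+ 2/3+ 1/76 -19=-255407/7980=-32.01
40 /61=0.66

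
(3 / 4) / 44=3 / 176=0.02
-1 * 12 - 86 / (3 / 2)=-208 / 3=-69.33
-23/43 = -0.53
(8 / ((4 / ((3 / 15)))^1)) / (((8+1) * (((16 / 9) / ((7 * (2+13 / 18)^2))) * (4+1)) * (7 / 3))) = 2401 / 21600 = 0.11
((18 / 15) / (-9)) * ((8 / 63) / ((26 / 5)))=-0.00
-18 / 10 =-9 / 5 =-1.80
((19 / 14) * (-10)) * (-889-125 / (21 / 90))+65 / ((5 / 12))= 955079 / 49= 19491.41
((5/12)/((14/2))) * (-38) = -95/42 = -2.26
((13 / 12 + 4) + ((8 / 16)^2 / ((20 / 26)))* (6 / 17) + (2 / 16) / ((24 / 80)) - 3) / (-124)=-889 / 42160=-0.02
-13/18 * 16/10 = -52/45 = -1.16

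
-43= -43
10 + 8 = 18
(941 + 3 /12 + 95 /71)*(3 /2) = 803085 /568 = 1413.88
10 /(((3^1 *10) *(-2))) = -1 /6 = -0.17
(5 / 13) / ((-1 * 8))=-5 / 104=-0.05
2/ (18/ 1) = 1/ 9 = 0.11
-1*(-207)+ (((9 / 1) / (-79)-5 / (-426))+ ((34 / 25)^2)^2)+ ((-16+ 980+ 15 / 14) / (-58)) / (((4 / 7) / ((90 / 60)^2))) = 1766524452565307 / 12199575000000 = 144.80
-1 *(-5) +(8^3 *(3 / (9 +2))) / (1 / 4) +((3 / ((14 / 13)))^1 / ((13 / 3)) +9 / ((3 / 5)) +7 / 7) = 89349 / 154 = 580.19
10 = 10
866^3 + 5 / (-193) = 125346145923 / 193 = 649461895.97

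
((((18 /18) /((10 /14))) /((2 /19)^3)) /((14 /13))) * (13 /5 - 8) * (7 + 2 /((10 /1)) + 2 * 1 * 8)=-69817761 /500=-139635.52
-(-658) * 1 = 658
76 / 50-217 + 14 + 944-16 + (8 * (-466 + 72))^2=248395763 / 25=9935830.52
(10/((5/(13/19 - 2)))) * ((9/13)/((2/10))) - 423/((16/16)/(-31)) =3236661/247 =13103.89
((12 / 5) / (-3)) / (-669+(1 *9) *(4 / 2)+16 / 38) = 76 / 61805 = 0.00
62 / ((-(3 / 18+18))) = -372 / 109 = -3.41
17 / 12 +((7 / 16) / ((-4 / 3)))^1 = 1.09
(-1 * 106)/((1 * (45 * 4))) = -53/90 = -0.59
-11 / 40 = -0.28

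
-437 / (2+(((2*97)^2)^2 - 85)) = -437 / 1416468413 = -0.00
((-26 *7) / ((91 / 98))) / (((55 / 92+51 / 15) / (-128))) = 11540480 / 1839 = 6275.41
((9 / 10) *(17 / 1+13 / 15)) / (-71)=-402 / 1775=-0.23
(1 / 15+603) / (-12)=-4523 / 90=-50.26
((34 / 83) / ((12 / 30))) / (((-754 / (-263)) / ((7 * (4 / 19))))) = 312970 / 594529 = 0.53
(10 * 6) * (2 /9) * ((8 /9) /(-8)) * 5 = -200 /27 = -7.41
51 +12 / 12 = 52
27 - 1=26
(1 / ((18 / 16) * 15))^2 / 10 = 32 / 91125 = 0.00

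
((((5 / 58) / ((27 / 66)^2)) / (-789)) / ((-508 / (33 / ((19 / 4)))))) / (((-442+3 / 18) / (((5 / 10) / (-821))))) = 1210 / 98318452017897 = 0.00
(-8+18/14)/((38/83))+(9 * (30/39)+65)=197997/3458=57.26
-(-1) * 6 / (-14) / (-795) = 1 / 1855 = 0.00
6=6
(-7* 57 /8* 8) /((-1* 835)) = 399 /835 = 0.48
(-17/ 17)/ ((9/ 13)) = -13/ 9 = -1.44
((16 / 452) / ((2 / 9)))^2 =324 / 12769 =0.03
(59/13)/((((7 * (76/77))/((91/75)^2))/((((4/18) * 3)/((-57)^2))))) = 0.00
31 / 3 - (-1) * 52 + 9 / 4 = 775 / 12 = 64.58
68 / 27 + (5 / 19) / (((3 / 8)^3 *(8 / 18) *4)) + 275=143807 / 513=280.33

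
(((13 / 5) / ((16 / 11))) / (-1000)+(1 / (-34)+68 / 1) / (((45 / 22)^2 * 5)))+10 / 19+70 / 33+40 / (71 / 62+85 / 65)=336865328545139 / 15172446960000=22.20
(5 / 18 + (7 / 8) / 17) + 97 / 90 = 1.41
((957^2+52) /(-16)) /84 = -130843 /192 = -681.47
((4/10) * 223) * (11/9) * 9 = 4906/5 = 981.20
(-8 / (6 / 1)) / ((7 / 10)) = -1.90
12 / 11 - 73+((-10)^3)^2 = 10999209 / 11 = 999928.09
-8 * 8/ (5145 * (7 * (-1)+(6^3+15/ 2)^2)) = -256/ 1027873245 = -0.00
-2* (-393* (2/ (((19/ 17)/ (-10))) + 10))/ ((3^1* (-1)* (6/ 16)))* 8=838400/ 19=44126.32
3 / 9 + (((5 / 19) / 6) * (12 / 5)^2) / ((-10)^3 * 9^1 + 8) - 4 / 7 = -533963 / 2242380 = -0.24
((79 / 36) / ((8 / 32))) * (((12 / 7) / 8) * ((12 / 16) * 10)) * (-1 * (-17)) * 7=6715 / 4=1678.75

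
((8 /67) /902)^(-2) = 913067089 /16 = 57066693.06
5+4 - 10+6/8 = -1/4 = -0.25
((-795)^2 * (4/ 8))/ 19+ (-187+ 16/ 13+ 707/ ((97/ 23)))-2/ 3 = 2388248471/ 143754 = 16613.44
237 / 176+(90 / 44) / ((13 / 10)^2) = 76053 / 29744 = 2.56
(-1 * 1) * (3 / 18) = -1 / 6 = -0.17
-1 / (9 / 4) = -4 / 9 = -0.44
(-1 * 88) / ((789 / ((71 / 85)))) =-6248 / 67065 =-0.09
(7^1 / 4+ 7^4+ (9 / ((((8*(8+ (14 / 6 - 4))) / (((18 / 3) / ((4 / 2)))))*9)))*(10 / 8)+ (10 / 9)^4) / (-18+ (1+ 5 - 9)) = -9591156437 / 83770848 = -114.49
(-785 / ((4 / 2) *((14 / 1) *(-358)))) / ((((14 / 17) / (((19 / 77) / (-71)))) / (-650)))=82405375 / 383608456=0.21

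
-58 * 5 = -290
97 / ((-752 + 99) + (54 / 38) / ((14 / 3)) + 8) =-25802 / 171489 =-0.15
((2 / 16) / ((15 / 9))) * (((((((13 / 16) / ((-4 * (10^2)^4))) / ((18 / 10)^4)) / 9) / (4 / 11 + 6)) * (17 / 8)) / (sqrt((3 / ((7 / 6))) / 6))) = -2431 * sqrt(21) / 13544423424000000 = -0.00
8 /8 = 1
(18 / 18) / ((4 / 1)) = 1 / 4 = 0.25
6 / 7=0.86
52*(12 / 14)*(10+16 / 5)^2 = 7766.13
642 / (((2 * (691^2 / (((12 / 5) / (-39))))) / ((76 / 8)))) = -12198 / 31036265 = -0.00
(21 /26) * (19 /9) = 133 /78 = 1.71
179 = 179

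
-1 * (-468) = 468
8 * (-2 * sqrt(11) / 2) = -8 * sqrt(11) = -26.53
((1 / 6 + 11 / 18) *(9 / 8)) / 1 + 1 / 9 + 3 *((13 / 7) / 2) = 1901 / 504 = 3.77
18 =18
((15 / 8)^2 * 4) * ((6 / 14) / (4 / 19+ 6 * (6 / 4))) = 513 / 784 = 0.65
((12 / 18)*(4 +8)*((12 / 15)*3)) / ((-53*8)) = -12 / 265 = -0.05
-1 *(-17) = 17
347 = 347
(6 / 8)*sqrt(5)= 3*sqrt(5) / 4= 1.68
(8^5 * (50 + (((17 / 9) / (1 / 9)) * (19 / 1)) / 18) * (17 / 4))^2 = 7252214699524096 / 81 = 89533514808939.46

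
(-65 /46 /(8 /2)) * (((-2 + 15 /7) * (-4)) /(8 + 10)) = 65 /5796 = 0.01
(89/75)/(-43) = -0.03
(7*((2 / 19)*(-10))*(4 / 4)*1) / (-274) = 0.03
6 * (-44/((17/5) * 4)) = -330/17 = -19.41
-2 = -2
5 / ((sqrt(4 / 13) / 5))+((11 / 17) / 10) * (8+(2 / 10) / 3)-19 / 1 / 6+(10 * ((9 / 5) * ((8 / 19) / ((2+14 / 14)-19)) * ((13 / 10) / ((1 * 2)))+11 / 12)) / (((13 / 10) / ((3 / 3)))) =2626307 / 629850+25 * sqrt(13) / 2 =49.24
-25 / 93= -0.27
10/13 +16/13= 2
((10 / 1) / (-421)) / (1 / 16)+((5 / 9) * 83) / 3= 170395 / 11367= 14.99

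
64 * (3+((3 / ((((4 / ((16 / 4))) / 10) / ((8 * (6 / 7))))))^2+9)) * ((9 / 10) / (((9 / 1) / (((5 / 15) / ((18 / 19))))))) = 210184384 / 2205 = 95321.72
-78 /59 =-1.32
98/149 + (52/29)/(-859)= 0.66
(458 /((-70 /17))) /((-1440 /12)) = 3893 /4200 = 0.93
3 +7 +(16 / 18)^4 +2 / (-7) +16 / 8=566674 / 45927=12.34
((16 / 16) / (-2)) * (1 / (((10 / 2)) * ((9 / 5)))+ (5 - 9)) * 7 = 245 / 18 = 13.61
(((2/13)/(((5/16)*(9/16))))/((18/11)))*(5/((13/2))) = 5632/13689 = 0.41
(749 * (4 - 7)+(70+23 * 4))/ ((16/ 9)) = -18765/ 16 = -1172.81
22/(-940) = -11/470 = -0.02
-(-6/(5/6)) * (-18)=-648/5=-129.60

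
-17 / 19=-0.89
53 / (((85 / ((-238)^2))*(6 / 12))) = 353192 / 5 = 70638.40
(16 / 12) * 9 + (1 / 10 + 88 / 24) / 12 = 4433 / 360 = 12.31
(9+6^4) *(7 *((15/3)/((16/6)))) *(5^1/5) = 137025/8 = 17128.12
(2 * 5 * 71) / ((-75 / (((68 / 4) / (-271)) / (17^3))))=142 / 1174785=0.00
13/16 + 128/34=1245/272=4.58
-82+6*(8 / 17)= -1346 / 17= -79.18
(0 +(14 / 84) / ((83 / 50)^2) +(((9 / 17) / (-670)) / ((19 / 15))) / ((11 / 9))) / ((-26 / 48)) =-2360421676 / 21319133407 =-0.11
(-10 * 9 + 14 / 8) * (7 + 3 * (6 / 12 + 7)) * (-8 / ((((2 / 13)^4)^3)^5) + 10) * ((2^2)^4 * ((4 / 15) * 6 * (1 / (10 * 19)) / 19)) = 142964383376753645679690866228129596416233574197152139400582669813862187 / 10161246659254681600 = 14069571202323313739624600000000000000000000000000000.00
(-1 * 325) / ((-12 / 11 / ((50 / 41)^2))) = 2234375 / 5043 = 443.06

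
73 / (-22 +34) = 73 / 12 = 6.08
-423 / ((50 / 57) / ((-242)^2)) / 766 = -353009151 / 9575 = -36867.80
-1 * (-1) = 1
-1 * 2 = -2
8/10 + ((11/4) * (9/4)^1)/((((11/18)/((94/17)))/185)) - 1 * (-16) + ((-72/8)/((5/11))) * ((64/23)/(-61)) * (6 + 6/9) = 4951515681/477020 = 10380.10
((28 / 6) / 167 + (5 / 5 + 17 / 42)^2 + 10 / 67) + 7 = 180608105 / 19737396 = 9.15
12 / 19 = 0.63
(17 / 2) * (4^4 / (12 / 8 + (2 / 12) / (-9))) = 7344 / 5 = 1468.80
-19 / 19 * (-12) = 12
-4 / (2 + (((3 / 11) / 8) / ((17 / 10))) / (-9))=-8976 / 4483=-2.00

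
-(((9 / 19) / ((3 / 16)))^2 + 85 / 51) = -8717 / 1083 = -8.05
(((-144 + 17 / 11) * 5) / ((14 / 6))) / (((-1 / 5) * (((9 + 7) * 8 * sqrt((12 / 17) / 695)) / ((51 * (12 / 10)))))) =1198755 * sqrt(35445) / 9856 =22898.51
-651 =-651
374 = 374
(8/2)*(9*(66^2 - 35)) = 155556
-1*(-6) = 6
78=78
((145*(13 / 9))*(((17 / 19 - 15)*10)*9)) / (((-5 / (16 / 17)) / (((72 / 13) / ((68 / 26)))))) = 581967360 / 5491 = 105985.68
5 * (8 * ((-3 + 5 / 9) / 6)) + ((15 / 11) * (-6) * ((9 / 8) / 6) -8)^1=-25.83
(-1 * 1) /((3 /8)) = -8 /3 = -2.67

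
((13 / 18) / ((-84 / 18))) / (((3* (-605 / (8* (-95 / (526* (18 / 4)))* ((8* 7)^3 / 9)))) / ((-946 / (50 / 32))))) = 17053417472 / 52724925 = 323.44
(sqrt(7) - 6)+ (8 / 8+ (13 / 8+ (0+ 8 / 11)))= -233 / 88+ sqrt(7)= -0.00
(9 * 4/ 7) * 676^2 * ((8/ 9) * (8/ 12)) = 1392688.76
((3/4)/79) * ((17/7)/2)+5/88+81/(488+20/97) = 16870597/72016637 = 0.23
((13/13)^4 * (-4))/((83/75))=-300/83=-3.61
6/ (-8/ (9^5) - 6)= -177147/ 177151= -1.00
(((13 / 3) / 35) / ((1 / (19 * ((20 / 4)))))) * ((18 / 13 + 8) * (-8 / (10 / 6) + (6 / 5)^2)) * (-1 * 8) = 74176 / 25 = 2967.04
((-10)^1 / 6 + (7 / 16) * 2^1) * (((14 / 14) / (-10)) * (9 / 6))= 19 / 160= 0.12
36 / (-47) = -36 / 47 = -0.77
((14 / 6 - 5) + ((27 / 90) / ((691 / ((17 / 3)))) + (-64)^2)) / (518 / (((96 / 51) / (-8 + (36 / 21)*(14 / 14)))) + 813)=-169709702 / 38008455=-4.47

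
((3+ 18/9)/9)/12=5/108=0.05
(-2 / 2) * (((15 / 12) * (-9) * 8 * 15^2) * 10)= 202500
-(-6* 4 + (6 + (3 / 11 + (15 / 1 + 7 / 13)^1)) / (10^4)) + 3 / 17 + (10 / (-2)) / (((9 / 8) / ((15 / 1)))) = -3098969069 / 72930000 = -42.49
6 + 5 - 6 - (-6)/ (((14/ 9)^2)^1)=733/ 98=7.48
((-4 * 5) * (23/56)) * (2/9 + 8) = -4255/63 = -67.54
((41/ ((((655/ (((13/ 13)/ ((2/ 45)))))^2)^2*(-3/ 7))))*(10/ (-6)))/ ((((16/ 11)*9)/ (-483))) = -617556555/ 75391979776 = -0.01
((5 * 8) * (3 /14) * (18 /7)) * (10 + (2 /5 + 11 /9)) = 12552 /49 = 256.16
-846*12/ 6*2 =-3384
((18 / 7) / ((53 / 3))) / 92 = 27 / 17066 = 0.00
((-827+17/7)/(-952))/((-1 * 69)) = -481/38318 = -0.01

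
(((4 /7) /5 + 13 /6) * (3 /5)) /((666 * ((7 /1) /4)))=479 /407925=0.00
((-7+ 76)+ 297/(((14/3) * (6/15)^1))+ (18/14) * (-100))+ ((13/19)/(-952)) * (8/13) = 900197/9044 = 99.54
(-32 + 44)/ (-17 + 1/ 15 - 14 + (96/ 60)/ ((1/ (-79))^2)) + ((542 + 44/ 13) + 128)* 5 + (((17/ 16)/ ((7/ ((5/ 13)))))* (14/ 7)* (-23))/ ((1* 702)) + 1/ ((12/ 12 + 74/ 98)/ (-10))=275735215481491/ 82034198064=3361.22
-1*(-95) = 95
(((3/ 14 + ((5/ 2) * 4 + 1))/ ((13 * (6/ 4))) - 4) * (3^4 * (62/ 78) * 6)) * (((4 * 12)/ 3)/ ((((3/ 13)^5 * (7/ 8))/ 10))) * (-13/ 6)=1059635948800/ 1323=800934201.66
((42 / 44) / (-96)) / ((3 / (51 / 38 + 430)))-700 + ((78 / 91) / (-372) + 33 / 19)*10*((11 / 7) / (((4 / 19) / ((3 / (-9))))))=-90771705823 / 121908864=-744.59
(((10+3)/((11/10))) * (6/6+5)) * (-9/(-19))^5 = 46058220/27237089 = 1.69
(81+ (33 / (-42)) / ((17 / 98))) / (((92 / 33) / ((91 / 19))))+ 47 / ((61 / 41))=73850158 / 453169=162.96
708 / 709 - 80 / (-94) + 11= 428189 / 33323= 12.85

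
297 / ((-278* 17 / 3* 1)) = -0.19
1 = 1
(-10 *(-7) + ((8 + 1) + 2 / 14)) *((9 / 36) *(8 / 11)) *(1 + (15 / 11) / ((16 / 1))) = 52907 / 3388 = 15.62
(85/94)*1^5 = 85/94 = 0.90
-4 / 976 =-1 / 244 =-0.00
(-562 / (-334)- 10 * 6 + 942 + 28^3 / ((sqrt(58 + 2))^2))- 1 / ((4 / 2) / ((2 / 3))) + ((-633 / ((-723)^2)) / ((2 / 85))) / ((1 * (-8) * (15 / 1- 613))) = 579667898897521 / 464025371680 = 1249.22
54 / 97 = 0.56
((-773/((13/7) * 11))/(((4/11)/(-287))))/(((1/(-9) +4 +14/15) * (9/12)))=8257.48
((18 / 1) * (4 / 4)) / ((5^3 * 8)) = 9 / 500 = 0.02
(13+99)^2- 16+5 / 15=37585 / 3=12528.33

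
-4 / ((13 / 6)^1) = -24 / 13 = -1.85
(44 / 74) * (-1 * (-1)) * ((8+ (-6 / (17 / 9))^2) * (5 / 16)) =3.36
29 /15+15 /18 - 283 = -8407 /30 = -280.23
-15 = -15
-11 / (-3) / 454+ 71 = 96713 / 1362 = 71.01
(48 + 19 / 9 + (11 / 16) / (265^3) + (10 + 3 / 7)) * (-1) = -1135633756693 / 18758502000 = -60.54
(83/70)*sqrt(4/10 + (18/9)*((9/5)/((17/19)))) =83*sqrt(7990)/2975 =2.49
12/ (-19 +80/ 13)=-156/ 167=-0.93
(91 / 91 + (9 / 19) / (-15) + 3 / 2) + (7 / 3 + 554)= 318517 / 570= 558.80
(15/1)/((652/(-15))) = -225/652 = -0.35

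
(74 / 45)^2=5476 / 2025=2.70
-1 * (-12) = 12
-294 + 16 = -278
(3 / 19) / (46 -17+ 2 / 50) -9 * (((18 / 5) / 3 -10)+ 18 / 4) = 38.71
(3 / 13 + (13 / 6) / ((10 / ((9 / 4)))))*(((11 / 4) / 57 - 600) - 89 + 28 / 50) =-977034417 / 1976000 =-494.45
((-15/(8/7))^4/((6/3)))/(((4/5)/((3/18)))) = 202584375/65536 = 3091.19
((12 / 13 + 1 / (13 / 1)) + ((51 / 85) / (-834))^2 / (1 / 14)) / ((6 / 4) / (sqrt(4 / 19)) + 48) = 41218432 / 1969292925-644038* sqrt(19) / 1969292925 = 0.02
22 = 22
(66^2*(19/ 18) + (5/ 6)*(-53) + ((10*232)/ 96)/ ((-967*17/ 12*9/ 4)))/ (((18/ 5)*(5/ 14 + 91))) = 13.85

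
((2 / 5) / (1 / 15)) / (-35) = -6 / 35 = -0.17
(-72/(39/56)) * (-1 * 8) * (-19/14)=-1122.46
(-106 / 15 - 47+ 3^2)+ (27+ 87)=1034 / 15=68.93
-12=-12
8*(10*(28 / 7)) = 320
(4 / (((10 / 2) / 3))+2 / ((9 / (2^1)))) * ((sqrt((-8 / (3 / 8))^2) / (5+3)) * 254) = 260096 / 135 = 1926.64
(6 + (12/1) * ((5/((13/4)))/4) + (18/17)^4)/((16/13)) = 6445293/668168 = 9.65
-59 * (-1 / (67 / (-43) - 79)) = -0.73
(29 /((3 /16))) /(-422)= -232 /633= -0.37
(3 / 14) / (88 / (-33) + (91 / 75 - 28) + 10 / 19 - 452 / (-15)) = 475 / 2674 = 0.18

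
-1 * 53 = -53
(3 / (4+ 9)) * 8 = 24 / 13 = 1.85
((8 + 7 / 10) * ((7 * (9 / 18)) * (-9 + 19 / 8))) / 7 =-4611 / 160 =-28.82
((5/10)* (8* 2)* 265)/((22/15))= 15900/11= 1445.45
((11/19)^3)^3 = 2357947691/322687697779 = 0.01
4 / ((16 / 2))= 1 / 2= 0.50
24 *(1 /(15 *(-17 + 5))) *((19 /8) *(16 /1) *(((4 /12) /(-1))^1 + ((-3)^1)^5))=11096 /9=1232.89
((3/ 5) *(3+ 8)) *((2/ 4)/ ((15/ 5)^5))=11/ 810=0.01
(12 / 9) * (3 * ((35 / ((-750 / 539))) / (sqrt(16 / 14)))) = -3773 * sqrt(14) / 150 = -94.12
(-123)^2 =15129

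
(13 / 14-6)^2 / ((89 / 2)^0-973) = -0.03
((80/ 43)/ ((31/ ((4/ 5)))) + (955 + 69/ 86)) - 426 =1412581/ 2666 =529.85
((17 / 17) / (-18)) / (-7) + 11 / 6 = 116 / 63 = 1.84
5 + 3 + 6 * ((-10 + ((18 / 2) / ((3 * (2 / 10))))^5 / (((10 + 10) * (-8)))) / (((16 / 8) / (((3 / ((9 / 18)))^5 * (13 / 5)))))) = -288470395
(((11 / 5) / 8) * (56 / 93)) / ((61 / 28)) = 2156 / 28365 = 0.08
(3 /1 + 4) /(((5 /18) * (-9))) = -14 /5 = -2.80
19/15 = 1.27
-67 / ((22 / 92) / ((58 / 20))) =-812.53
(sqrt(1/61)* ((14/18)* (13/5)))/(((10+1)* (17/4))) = 364* sqrt(61)/513315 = 0.01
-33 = -33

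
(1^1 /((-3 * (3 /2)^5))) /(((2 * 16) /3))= -1 /243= -0.00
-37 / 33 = -1.12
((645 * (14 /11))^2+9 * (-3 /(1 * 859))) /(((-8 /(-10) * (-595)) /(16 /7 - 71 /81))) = -365783400239 /183348396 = -1995.02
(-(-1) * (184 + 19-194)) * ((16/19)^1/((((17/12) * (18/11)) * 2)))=528/323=1.63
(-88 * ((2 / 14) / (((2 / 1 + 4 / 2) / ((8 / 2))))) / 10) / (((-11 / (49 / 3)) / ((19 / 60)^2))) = 0.19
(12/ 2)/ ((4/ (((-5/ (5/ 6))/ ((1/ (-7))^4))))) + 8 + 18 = -21583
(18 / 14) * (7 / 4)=9 / 4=2.25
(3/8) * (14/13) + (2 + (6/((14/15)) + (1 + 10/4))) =4489/364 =12.33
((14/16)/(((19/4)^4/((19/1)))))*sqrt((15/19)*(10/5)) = 0.04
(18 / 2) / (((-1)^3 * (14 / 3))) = -27 / 14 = -1.93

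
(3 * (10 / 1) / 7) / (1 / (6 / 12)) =15 / 7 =2.14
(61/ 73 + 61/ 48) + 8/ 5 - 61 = -1003783/ 17520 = -57.29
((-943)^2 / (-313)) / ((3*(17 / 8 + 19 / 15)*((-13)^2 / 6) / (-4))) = 853679040 / 21529079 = 39.65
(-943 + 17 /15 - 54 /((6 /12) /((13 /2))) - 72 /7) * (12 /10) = -347372 /175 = -1984.98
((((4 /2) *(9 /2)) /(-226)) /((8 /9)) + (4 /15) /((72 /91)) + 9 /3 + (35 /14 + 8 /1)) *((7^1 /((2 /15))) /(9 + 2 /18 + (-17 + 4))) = -3366409 /18080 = -186.20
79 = 79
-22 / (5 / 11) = -242 / 5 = -48.40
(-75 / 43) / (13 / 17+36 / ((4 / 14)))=-0.01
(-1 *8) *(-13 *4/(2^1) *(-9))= -1872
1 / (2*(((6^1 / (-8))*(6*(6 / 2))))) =-1 / 27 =-0.04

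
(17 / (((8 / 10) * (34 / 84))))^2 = 11025 / 4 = 2756.25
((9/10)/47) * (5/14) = 9/1316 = 0.01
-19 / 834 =-0.02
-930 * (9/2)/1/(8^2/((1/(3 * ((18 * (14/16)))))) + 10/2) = -4185/3029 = -1.38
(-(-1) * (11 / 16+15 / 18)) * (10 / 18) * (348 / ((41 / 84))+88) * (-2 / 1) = -1498325 / 1107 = -1353.50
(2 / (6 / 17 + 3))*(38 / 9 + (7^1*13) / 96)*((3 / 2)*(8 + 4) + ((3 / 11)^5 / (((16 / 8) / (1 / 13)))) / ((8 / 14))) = 847955048461 / 15275365248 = 55.51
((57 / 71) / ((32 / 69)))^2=15468489 / 5161984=3.00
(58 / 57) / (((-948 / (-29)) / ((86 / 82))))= 36163 / 1107738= 0.03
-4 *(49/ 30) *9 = -58.80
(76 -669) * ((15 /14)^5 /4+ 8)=-10656057599 /2151296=-4953.32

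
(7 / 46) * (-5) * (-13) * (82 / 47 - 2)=-2730 / 1081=-2.53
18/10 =9/5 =1.80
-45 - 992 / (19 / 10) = -10775 / 19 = -567.11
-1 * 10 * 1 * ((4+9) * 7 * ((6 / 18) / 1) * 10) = -3033.33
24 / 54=4 / 9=0.44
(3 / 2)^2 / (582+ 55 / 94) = 423 / 109526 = 0.00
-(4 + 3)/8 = -7/8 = -0.88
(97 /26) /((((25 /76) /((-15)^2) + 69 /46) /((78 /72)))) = 5529 /2054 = 2.69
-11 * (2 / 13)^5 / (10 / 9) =-1584 / 1856465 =-0.00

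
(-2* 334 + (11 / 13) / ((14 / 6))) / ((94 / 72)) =-511.38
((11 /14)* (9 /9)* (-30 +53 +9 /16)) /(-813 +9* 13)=-143 /5376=-0.03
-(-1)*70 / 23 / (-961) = -70 / 22103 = -0.00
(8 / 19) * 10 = 80 / 19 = 4.21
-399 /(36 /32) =-1064 /3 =-354.67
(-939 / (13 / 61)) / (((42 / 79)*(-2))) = 1508347 / 364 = 4143.81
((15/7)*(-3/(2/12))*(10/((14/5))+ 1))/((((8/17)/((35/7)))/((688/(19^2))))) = -3570.49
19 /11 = 1.73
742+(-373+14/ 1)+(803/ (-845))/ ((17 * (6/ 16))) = 16498961/ 43095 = 382.85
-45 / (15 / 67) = -201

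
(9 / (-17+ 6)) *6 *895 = -48330 / 11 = -4393.64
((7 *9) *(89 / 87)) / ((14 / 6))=801 / 29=27.62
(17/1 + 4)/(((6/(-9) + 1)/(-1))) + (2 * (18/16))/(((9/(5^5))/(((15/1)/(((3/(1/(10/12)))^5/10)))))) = 1137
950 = 950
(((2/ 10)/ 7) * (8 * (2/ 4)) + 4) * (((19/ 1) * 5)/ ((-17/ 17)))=-2736/ 7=-390.86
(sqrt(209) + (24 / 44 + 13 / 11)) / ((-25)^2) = 19 / 6875 + sqrt(209) / 625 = 0.03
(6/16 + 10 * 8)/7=643/56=11.48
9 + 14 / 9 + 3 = 122 / 9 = 13.56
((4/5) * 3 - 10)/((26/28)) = -8.18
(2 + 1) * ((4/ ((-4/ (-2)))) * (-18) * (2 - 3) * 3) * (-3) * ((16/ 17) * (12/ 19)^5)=-3869835264/ 42093683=-91.93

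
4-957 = -953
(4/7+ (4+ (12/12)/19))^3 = 98.87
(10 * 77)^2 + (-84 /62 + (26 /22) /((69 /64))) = 13950338014 /23529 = 592899.74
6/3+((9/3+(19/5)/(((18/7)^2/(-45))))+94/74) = -26095/1332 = -19.59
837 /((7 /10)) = 8370 /7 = 1195.71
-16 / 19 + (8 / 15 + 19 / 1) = 5327 / 285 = 18.69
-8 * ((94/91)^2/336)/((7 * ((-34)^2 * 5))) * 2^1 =-2209/1759008615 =-0.00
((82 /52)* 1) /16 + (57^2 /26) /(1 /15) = 779801 /416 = 1874.52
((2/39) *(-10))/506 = -10/9867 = -0.00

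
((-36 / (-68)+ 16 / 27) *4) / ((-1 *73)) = -2060 / 33507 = -0.06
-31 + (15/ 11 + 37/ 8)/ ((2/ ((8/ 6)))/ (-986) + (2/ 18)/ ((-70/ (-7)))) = 11111113/ 18722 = 593.48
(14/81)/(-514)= -7/20817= -0.00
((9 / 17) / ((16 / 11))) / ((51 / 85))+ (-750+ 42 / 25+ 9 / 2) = -5053851 / 6800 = -743.21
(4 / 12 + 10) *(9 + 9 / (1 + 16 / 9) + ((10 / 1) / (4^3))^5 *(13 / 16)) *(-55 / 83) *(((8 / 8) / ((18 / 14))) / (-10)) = 392144749581739 / 60156385689600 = 6.52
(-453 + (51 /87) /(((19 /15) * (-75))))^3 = -1943914516217888768 /20910518875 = -92963475.84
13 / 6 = 2.17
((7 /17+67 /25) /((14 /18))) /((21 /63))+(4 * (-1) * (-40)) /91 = 75602 /5525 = 13.68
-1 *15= -15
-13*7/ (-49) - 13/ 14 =13/ 14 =0.93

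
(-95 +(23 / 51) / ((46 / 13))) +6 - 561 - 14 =-67715 / 102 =-663.87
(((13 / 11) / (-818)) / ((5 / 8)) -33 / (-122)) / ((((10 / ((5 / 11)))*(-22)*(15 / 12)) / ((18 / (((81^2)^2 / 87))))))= -21343739 / 1323571839635925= -0.00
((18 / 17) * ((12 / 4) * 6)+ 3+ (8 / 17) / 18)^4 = 130362526004881 / 547981281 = 237895.95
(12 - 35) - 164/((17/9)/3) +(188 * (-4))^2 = 9608749/17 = 565220.53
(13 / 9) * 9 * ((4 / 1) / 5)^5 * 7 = 93184 / 3125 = 29.82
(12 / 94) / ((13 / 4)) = 24 / 611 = 0.04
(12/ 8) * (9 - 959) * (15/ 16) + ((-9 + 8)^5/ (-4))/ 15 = -320621/ 240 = -1335.92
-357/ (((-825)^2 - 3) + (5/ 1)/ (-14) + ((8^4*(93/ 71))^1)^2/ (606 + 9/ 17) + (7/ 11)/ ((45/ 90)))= -0.00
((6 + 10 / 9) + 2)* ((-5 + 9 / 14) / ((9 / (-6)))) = 5002 / 189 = 26.47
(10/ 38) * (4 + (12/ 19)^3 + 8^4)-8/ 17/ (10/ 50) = 2385295540/ 2215457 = 1076.66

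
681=681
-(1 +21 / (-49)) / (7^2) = -0.01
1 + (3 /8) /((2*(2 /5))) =47 /32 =1.47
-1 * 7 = -7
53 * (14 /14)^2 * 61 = 3233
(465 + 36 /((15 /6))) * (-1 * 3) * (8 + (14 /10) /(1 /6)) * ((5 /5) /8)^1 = -294831 /100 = -2948.31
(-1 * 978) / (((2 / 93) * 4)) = -11369.25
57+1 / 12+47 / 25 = 17689 / 300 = 58.96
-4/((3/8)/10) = -320/3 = -106.67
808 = 808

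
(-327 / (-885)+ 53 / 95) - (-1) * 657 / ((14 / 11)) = 40580107 / 78470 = 517.14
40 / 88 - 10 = -105 / 11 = -9.55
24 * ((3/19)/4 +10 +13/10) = 25854/95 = 272.15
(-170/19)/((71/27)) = -4590/1349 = -3.40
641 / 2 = 320.50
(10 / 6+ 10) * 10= 350 / 3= 116.67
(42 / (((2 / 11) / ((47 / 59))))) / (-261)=-3619 / 5133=-0.71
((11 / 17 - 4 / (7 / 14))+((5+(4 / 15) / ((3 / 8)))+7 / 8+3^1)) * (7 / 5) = 3.13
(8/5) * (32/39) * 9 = 768/65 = 11.82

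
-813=-813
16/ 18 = 8/ 9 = 0.89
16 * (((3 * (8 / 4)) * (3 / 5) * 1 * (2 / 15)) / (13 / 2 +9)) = 384 / 775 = 0.50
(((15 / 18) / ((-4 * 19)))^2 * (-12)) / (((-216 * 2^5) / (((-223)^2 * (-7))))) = -8702575 / 119771136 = -0.07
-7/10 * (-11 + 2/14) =7.60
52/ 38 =26/ 19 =1.37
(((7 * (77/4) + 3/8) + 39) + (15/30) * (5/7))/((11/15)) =146565/616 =237.93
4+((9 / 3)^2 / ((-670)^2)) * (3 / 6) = 3591209 / 897800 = 4.00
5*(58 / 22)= 145 / 11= 13.18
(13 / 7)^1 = 13 / 7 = 1.86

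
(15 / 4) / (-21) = -5 / 28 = -0.18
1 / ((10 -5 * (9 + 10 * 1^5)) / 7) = -7 / 85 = -0.08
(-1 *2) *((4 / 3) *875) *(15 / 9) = -35000 / 9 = -3888.89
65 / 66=0.98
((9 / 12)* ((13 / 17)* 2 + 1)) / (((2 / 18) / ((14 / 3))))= 2709 / 34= 79.68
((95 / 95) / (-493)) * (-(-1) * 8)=-8 / 493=-0.02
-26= -26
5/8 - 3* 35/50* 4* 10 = -667/8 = -83.38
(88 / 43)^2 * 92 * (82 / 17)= 58420736 / 31433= 1858.58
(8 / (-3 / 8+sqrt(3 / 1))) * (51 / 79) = 3264 / 4819+8704 * sqrt(3) / 4819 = 3.81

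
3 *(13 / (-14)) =-39 / 14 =-2.79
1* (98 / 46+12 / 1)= 325 / 23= 14.13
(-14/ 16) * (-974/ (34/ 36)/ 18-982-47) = 129269/ 136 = 950.51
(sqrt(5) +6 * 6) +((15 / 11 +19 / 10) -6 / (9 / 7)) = sqrt(5) +11417 / 330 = 36.83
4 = 4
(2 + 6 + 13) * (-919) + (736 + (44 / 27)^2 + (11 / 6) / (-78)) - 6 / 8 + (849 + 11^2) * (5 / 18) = -346700377 / 18954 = -18291.67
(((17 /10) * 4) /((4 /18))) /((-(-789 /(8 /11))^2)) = -1088 /41847245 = -0.00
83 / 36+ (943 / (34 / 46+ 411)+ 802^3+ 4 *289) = 87931922014847 / 170460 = 515850768.60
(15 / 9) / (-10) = -1 / 6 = -0.17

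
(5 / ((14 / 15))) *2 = 75 / 7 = 10.71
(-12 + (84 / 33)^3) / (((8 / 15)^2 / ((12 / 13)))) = 77625 / 5324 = 14.58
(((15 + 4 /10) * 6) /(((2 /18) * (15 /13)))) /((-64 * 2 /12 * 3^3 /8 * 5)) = -1001 /250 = -4.00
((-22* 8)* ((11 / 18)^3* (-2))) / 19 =58564 / 13851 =4.23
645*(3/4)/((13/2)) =74.42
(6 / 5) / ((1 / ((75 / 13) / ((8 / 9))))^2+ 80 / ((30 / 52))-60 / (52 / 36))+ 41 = 11800137589 / 287721554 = 41.01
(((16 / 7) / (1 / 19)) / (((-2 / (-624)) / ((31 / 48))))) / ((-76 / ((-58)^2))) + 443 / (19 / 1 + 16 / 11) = -610027289 / 1575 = -387318.91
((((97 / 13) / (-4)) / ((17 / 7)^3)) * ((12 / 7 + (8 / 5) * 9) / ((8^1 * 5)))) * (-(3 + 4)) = 4691211 / 12773800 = 0.37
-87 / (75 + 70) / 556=-3 / 2780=-0.00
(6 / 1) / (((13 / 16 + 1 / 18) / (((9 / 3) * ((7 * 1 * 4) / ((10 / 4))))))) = 145152 / 625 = 232.24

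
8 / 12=2 / 3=0.67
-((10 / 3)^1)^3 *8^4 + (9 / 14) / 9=-57343973 / 378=-151703.63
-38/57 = -2/3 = -0.67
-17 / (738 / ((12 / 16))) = -17 / 984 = -0.02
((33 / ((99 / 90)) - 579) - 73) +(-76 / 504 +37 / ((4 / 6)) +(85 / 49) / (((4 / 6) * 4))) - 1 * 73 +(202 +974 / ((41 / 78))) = 204817999 / 144648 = 1415.98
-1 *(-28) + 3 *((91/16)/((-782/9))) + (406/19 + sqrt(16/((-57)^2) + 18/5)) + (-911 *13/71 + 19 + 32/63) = -104339632771/1063357344 + sqrt(292810)/285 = -96.22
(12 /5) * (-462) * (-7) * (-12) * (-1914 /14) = 63667296 /5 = 12733459.20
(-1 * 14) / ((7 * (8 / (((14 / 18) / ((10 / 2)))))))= -0.04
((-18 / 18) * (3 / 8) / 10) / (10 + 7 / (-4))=-1 / 220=-0.00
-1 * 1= -1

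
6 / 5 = 1.20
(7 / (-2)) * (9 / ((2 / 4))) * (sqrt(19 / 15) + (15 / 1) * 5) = -4795.90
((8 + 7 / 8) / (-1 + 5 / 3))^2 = 45369 / 256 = 177.22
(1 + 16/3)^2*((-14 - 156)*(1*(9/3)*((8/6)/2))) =-122740/9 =-13637.78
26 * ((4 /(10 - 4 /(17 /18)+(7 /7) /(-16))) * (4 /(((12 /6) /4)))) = 226304 /1551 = 145.91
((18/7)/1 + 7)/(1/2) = 134/7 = 19.14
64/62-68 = -2076/31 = -66.97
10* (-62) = -620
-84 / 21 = -4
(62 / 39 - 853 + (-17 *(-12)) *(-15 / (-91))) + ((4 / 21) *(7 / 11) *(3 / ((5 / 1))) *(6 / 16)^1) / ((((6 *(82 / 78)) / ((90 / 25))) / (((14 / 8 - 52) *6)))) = -10126581769 / 12312300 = -822.48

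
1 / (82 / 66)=33 / 41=0.80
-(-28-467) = 495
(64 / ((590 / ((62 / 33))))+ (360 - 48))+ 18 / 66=3041959 / 9735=312.48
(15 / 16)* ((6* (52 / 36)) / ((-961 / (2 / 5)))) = -13 / 3844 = -0.00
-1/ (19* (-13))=1/ 247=0.00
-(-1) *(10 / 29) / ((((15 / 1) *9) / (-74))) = -0.19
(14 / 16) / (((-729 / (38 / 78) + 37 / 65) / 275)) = -2377375 / 14778496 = -0.16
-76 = -76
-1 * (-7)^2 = -49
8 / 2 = 4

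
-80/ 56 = -10/ 7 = -1.43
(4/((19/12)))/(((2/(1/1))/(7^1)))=168/19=8.84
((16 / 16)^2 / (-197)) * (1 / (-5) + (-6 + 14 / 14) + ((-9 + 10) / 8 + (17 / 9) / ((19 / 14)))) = 25193 / 1347480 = 0.02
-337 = -337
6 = 6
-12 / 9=-4 / 3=-1.33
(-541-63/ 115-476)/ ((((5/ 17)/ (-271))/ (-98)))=-52831988748/ 575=-91881719.56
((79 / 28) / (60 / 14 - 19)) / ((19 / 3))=-237 / 7828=-0.03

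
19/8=2.38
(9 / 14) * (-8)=-36 / 7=-5.14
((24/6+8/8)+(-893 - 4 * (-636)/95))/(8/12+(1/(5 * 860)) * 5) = -42217056/32737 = -1289.58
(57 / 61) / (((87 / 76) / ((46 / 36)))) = 16606 / 15921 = 1.04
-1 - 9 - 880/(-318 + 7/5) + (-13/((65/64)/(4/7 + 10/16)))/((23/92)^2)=-13975858/55405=-252.25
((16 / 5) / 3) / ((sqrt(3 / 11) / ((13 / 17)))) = 208 * sqrt(33) / 765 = 1.56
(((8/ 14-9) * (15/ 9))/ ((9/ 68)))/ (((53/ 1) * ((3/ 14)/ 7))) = -280840/ 4293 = -65.42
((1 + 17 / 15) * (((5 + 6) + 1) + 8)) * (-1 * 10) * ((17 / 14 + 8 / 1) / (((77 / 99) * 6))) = -842.45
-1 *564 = -564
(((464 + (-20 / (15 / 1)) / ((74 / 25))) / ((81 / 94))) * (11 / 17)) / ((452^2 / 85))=66504295 / 459224316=0.14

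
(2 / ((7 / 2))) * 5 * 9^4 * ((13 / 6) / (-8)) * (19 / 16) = -2700945 / 448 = -6028.90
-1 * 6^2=-36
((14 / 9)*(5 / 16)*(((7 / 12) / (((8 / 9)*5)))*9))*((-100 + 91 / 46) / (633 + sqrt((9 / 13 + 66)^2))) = -0.08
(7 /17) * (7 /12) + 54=11065 /204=54.24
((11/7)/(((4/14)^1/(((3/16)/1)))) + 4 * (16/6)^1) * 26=14599/48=304.15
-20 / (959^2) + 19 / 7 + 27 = 27327644 / 919681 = 29.71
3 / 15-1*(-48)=241 / 5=48.20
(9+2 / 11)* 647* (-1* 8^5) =-2141290496 / 11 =-194662772.36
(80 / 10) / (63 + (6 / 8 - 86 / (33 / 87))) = -352 / 7171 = -0.05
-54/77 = -0.70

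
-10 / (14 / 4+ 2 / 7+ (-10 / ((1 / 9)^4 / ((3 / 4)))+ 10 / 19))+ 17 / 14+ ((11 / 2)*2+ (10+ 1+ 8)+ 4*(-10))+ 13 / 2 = -52347537 / 22904084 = -2.29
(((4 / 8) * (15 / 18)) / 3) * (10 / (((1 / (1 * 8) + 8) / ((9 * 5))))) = 100 / 13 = 7.69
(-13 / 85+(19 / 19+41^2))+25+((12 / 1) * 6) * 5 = 175682 / 85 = 2066.85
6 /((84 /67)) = 67 /14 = 4.79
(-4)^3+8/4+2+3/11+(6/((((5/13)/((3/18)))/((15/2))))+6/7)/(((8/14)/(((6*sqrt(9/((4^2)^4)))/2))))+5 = -1204681/22528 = -53.47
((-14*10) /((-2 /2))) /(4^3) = 35 /16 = 2.19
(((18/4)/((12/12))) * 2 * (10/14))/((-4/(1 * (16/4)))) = -45/7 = -6.43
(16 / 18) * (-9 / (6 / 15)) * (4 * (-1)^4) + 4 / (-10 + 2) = -161 / 2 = -80.50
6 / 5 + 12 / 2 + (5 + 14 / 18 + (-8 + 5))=449 / 45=9.98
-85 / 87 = -0.98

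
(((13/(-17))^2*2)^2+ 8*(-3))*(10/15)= -3780520/250563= -15.09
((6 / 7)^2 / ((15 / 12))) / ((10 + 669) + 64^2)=144 / 1169875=0.00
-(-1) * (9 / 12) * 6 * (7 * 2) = 63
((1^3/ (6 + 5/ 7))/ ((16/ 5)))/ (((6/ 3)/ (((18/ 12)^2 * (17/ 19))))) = 5355/ 114304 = 0.05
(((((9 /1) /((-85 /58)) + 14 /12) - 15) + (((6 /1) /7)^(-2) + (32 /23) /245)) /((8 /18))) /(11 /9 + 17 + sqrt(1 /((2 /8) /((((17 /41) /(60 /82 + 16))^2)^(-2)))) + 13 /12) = -1963631223 /153649621636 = -0.01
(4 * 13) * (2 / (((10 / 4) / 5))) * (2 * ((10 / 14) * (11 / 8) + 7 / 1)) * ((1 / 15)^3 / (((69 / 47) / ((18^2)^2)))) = 1415838528 / 20125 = 70352.22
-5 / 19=-0.26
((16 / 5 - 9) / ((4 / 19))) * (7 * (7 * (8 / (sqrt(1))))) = -53998 / 5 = -10799.60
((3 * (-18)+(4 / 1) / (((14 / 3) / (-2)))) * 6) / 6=-390 / 7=-55.71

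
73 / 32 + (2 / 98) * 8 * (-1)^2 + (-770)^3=-456532997.56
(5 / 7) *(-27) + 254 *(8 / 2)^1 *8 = 56761 / 7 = 8108.71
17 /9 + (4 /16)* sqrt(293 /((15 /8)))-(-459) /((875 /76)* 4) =sqrt(8790) /30 + 93364 /7875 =14.98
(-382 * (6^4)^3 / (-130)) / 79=415765426176 / 5135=80966976.86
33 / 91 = 0.36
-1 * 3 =-3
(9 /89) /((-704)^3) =-9 /31053316096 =-0.00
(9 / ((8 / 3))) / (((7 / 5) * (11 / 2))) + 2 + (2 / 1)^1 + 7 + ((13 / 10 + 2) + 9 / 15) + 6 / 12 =24391 / 1540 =15.84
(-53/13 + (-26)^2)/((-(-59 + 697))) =-8735/8294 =-1.05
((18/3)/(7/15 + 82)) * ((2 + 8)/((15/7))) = 420/1237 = 0.34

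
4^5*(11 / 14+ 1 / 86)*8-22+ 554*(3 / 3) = 2126212 / 301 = 7063.83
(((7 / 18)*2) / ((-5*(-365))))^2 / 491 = 49 / 132462286875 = 0.00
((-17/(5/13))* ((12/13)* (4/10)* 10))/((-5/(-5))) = -816/5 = -163.20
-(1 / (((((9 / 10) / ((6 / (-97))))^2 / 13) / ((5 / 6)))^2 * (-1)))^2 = -28561000000000000 / 4165133546829286530801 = -0.00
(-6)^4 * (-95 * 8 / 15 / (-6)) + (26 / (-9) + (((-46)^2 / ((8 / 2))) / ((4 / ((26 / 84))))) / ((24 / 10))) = 22091665 / 2016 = 10958.17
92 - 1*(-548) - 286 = 354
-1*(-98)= 98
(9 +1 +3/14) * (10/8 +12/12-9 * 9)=-6435/8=-804.38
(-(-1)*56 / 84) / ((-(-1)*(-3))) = -2 / 9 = -0.22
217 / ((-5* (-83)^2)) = -217 / 34445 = -0.01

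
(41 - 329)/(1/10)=-2880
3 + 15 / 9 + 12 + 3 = 59 / 3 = 19.67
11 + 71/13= 214/13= 16.46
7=7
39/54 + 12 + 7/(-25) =5599/450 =12.44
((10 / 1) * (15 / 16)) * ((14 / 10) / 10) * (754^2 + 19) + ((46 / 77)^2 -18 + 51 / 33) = 70786197227 / 94864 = 746186.09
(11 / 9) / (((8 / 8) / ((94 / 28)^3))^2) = 118571368619 / 67765824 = 1749.72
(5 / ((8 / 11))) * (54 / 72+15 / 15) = 385 / 32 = 12.03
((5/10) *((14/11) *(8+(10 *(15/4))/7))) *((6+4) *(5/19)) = 425/19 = 22.37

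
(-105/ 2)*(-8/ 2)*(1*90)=18900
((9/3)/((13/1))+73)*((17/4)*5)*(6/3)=3112.31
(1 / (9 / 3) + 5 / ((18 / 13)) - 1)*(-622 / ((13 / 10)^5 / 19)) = -31317700000 / 3341637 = -9371.96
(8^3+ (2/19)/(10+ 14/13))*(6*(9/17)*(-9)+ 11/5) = -1571062247/116280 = -13511.03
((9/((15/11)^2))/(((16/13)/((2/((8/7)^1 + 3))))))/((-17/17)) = -11011/5800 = -1.90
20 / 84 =5 / 21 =0.24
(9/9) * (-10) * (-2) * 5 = 100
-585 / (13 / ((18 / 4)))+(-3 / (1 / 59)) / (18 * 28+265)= -311799 / 1538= -202.73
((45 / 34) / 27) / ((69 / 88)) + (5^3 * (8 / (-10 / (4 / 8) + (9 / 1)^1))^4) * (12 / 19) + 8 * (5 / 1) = 60838411420 / 978911901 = 62.15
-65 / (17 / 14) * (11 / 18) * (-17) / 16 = 5005 / 144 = 34.76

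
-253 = -253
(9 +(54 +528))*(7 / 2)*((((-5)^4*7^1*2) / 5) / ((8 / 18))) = 32578875 / 4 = 8144718.75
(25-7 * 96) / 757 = -647 / 757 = -0.85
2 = 2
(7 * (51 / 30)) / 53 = 119 / 530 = 0.22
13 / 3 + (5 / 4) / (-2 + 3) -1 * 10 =-53 / 12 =-4.42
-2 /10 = -1 /5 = -0.20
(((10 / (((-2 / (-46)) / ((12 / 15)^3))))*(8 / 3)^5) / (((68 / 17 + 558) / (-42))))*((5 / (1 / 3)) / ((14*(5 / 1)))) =-48234496 / 189675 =-254.30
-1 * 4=-4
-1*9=-9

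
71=71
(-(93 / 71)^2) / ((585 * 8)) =-0.00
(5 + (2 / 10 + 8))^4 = 18974736 / 625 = 30359.58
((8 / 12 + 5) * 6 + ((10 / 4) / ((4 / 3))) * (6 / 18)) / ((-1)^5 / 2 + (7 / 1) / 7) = 277 / 4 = 69.25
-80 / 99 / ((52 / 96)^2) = -5120 / 1859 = -2.75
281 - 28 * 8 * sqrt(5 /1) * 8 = 281 - 1792 * sqrt(5) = -3726.03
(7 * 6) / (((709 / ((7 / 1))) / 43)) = 12642 / 709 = 17.83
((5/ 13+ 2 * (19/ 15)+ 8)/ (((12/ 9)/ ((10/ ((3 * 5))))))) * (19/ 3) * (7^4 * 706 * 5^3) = 857109160075/ 117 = 7325719316.88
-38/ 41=-0.93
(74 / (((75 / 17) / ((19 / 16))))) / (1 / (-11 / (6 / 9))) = -131461 / 400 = -328.65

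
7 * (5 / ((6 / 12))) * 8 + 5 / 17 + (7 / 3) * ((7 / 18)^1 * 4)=258841 / 459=563.92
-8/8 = -1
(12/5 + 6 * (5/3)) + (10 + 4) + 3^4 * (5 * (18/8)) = 18753/20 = 937.65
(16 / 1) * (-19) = -304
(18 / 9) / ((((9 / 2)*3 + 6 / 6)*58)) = 2 / 841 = 0.00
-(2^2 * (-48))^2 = -36864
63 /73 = 0.86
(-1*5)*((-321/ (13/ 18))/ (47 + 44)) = 28890/ 1183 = 24.42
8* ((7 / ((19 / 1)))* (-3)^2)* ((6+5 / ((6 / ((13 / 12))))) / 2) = 91.55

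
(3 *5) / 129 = 5 / 43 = 0.12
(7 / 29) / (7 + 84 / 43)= 43 / 1595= 0.03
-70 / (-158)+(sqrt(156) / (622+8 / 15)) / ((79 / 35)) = 75 * sqrt(39) / 52693+35 / 79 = 0.45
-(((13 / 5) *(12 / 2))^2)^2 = -37015056 / 625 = -59224.09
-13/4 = -3.25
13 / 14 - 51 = -701 / 14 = -50.07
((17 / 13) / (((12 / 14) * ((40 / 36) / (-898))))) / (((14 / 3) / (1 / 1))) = -264.22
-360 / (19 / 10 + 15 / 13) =-46800 / 397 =-117.88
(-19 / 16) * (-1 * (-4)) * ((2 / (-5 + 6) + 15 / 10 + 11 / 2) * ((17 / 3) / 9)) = -323 / 12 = -26.92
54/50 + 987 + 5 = 24827/25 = 993.08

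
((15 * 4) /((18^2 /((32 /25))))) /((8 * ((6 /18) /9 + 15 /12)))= 16 /695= 0.02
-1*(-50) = 50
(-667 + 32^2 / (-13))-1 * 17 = -9916 / 13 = -762.77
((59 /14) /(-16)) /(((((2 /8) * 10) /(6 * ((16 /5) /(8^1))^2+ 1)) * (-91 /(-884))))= -1003 /500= -2.01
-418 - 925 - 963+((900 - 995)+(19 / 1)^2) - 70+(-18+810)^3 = 496790978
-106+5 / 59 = -6249 / 59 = -105.92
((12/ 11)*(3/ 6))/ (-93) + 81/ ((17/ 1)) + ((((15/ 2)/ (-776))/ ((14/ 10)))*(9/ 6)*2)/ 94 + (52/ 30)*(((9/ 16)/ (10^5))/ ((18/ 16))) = 660258580630609/ 138749745750000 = 4.76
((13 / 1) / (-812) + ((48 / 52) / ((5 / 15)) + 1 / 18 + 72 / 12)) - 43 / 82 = 32269043 / 3895164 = 8.28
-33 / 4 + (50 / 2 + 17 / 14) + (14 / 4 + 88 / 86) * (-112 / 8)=-45.36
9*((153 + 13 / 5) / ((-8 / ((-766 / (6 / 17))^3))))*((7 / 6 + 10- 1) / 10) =6549716803408799 / 3600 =1819365778724.67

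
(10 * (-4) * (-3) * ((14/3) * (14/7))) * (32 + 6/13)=472640/13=36356.92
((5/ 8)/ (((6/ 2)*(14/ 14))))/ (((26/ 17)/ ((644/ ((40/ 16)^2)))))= 2737/ 195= 14.04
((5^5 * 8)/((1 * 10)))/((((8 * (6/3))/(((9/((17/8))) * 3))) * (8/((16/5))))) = 13500/17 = 794.12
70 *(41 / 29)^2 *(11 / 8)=192.39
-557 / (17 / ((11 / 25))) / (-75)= 6127 / 31875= 0.19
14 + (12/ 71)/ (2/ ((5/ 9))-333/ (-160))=301822/ 21513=14.03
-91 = -91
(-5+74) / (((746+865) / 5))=115 / 537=0.21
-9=-9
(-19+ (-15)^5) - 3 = -759397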